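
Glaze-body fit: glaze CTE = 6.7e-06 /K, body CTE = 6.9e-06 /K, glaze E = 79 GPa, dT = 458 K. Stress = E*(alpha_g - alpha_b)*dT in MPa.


Stress = 79*1000*(6.7e-06 - 6.9e-06)*458 = -7.2 MPa

-7.2


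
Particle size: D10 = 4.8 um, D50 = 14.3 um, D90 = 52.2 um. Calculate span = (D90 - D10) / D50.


Span = (52.2 - 4.8) / 14.3 = 47.4 / 14.3 = 3.315

3.315


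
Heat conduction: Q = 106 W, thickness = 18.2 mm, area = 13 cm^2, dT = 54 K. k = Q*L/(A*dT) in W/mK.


k = 106*18.2/1000/(13/10000*54) = 27.48 W/mK

27.48


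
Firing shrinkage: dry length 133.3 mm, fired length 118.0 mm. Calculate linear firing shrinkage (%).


FS = (133.3 - 118.0) / 133.3 * 100 = 11.48%

11.48


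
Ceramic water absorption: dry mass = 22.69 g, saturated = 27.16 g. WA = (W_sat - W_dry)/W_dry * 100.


WA = (27.16 - 22.69) / 22.69 * 100 = 19.7%

19.7


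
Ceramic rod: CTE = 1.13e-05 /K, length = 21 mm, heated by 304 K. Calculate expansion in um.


dL = 1.13e-05 * 21 * 304 * 1000 = 72.139 um

72.139


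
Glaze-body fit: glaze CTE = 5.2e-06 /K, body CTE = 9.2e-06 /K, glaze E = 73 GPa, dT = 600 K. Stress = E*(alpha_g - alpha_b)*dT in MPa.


Stress = 73*1000*(5.2e-06 - 9.2e-06)*600 = -175.2 MPa

-175.2


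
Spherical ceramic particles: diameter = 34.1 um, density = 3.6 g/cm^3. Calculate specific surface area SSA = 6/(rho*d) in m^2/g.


SSA = 6 / (3.6 * 34.1) = 0.049 m^2/g

0.049


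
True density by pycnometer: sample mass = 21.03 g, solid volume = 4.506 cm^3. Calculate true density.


TD = 21.03 / 4.506 = 4.667 g/cm^3

4.667


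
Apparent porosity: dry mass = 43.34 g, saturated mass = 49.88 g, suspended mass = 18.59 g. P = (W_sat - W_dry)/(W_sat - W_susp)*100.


P = (49.88 - 43.34) / (49.88 - 18.59) * 100 = 6.54 / 31.29 * 100 = 20.9%

20.9


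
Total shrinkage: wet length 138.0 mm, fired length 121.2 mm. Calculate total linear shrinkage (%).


TS = (138.0 - 121.2) / 138.0 * 100 = 12.17%

12.17


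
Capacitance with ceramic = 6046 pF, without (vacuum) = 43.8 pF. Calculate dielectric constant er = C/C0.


er = 6046 / 43.8 = 138.04

138.04


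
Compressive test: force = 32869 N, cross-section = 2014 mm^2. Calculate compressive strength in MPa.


CS = 32869 / 2014 = 16.3 MPa

16.3


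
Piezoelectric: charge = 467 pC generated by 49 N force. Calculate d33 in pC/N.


d33 = 467 / 49 = 9.5 pC/N

9.5


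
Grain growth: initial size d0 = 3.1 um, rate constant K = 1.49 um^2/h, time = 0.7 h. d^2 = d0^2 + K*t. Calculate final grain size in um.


d^2 = 3.1^2 + 1.49*0.7 = 10.653
d = sqrt(10.653) = 3.26 um

3.26


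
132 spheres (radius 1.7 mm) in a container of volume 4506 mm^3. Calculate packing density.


V_sphere = 4/3*pi*1.7^3 = 20.5795 mm^3
Total V = 132*20.5795 = 2716.494 mm^3
PD = 2716.494 / 4506 = 0.603

0.603


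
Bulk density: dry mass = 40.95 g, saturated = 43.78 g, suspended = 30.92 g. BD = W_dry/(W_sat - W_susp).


BD = 40.95 / (43.78 - 30.92) = 40.95 / 12.86 = 3.184 g/cm^3

3.184


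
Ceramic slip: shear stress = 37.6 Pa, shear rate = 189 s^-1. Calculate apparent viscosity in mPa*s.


eta = tau/gamma * 1000 = 37.6/189 * 1000 = 198.9 mPa*s

198.9


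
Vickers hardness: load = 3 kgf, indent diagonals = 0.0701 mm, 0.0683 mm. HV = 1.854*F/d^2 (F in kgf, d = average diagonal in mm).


d_avg = (0.0701+0.0683)/2 = 0.0692 mm
HV = 1.854*3/0.0692^2 = 1161

1161


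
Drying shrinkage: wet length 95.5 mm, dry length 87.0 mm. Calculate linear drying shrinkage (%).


DS = (95.5 - 87.0) / 95.5 * 100 = 8.9%

8.9


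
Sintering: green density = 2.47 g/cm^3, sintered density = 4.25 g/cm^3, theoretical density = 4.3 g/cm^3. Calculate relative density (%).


Relative = 4.25 / 4.3 * 100 = 98.8%

98.8


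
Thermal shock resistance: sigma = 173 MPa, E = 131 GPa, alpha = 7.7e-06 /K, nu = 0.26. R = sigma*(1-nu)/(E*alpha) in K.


R = 173*(1-0.26)/(131*1000*7.7e-06) = 127 K

127


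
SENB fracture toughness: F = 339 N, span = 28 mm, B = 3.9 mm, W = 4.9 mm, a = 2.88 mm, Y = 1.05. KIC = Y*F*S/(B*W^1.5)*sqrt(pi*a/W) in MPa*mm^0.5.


KIC = 1.05*339*28/(3.9*4.9^1.5)*sqrt(pi*2.88/4.9) = 320.16

320.16


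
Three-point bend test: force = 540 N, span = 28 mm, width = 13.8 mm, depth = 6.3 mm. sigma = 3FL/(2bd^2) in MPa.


sigma = 3*540*28/(2*13.8*6.3^2) = 41.4 MPa

41.4


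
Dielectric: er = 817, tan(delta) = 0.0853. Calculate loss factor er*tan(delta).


Loss = 817 * 0.0853 = 69.69

69.69


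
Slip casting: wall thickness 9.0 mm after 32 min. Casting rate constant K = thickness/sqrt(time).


K = 9.0 / sqrt(32) = 9.0 / 5.6569 = 1.591 mm/min^0.5

1.591


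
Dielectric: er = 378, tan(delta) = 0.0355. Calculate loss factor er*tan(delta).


Loss = 378 * 0.0355 = 13.419

13.419


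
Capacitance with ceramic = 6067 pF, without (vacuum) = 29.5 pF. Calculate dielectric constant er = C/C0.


er = 6067 / 29.5 = 205.66

205.66


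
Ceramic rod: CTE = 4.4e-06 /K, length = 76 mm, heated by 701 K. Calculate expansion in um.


dL = 4.4e-06 * 76 * 701 * 1000 = 234.414 um

234.414


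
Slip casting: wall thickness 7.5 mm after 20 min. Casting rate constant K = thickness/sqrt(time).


K = 7.5 / sqrt(20) = 7.5 / 4.4721 = 1.677 mm/min^0.5

1.677


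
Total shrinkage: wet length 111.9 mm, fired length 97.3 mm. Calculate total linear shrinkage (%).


TS = (111.9 - 97.3) / 111.9 * 100 = 13.05%

13.05


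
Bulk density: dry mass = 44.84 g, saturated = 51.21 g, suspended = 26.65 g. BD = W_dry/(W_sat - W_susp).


BD = 44.84 / (51.21 - 26.65) = 44.84 / 24.56 = 1.826 g/cm^3

1.826


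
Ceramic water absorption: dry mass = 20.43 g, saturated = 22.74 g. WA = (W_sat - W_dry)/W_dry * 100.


WA = (22.74 - 20.43) / 20.43 * 100 = 11.31%

11.31


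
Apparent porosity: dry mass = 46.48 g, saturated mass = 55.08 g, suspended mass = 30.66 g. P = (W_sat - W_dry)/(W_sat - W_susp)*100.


P = (55.08 - 46.48) / (55.08 - 30.66) * 100 = 8.6 / 24.42 * 100 = 35.2%

35.2


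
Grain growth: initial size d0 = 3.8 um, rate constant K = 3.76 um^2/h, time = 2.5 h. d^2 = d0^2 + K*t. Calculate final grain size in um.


d^2 = 3.8^2 + 3.76*2.5 = 23.84
d = sqrt(23.84) = 4.88 um

4.88


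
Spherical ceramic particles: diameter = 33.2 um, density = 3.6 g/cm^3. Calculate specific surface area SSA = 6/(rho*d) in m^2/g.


SSA = 6 / (3.6 * 33.2) = 0.05 m^2/g

0.05


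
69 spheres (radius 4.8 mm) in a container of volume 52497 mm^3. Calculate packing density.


V_sphere = 4/3*pi*4.8^3 = 463.2467 mm^3
Total V = 69*463.2467 = 31964.0223 mm^3
PD = 31964.0223 / 52497 = 0.609

0.609


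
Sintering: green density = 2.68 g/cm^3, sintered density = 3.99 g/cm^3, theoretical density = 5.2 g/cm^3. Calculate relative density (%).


Relative = 3.99 / 5.2 * 100 = 76.7%

76.7


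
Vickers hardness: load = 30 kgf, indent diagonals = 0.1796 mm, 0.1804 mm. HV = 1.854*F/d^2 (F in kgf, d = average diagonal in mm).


d_avg = (0.1796+0.1804)/2 = 0.18 mm
HV = 1.854*30/0.18^2 = 1717

1717


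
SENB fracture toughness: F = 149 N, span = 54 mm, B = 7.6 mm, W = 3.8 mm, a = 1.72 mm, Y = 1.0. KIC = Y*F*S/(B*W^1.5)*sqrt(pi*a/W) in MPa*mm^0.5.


KIC = 1.0*149*54/(7.6*3.8^1.5)*sqrt(pi*1.72/3.8) = 170.43

170.43


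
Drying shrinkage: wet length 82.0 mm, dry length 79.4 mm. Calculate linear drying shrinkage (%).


DS = (82.0 - 79.4) / 82.0 * 100 = 3.17%

3.17


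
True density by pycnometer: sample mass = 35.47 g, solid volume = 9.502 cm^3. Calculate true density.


TD = 35.47 / 9.502 = 3.733 g/cm^3

3.733


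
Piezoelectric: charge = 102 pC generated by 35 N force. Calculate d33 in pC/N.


d33 = 102 / 35 = 2.9 pC/N

2.9


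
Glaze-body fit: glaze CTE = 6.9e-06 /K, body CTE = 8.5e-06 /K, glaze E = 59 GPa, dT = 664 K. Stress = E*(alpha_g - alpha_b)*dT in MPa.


Stress = 59*1000*(6.9e-06 - 8.5e-06)*664 = -62.7 MPa

-62.7


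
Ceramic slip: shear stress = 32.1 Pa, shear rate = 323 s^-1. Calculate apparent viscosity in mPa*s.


eta = tau/gamma * 1000 = 32.1/323 * 1000 = 99.4 mPa*s

99.4


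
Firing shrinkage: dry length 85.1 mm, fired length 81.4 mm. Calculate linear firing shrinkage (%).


FS = (85.1 - 81.4) / 85.1 * 100 = 4.35%

4.35


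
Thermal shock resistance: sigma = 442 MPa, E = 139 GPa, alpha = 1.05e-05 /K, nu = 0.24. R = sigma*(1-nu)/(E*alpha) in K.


R = 442*(1-0.24)/(139*1000*1.05e-05) = 230 K

230


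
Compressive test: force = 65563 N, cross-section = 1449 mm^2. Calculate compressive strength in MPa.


CS = 65563 / 1449 = 45.2 MPa

45.2


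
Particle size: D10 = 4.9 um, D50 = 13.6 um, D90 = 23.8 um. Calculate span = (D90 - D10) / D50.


Span = (23.8 - 4.9) / 13.6 = 18.9 / 13.6 = 1.39

1.39


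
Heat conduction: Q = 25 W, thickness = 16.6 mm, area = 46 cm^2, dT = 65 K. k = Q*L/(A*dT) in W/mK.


k = 25*16.6/1000/(46/10000*65) = 1.39 W/mK

1.39


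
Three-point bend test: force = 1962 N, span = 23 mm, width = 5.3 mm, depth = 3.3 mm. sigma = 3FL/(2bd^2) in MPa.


sigma = 3*1962*23/(2*5.3*3.3^2) = 1172.8 MPa

1172.8


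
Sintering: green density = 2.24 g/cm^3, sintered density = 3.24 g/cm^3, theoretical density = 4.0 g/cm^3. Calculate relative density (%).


Relative = 3.24 / 4.0 * 100 = 81.0%

81.0


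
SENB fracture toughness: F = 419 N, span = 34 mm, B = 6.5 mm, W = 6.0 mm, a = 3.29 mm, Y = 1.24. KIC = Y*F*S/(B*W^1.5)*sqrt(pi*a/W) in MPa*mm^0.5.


KIC = 1.24*419*34/(6.5*6.0^1.5)*sqrt(pi*3.29/6.0) = 242.7

242.7


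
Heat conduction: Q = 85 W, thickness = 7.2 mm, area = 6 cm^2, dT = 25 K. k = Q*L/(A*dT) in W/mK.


k = 85*7.2/1000/(6/10000*25) = 40.8 W/mK

40.8


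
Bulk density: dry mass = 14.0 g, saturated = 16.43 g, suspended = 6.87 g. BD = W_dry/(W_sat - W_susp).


BD = 14.0 / (16.43 - 6.87) = 14.0 / 9.56 = 1.464 g/cm^3

1.464


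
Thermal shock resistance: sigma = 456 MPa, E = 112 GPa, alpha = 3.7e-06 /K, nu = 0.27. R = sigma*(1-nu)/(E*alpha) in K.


R = 456*(1-0.27)/(112*1000*3.7e-06) = 803 K

803


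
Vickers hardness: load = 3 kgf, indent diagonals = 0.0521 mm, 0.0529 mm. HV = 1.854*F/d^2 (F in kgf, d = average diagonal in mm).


d_avg = (0.0521+0.0529)/2 = 0.0525 mm
HV = 1.854*3/0.0525^2 = 2018

2018


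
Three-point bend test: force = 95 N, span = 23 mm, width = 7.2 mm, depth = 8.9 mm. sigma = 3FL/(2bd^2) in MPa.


sigma = 3*95*23/(2*7.2*8.9^2) = 5.7 MPa

5.7


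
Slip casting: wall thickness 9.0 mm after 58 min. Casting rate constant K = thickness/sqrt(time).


K = 9.0 / sqrt(58) = 9.0 / 7.6158 = 1.182 mm/min^0.5

1.182


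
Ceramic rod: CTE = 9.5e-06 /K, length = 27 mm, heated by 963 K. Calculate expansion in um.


dL = 9.5e-06 * 27 * 963 * 1000 = 247.01 um

247.01


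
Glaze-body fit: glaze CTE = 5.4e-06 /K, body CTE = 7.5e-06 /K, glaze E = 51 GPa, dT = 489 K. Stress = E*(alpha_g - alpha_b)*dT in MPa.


Stress = 51*1000*(5.4e-06 - 7.5e-06)*489 = -52.4 MPa

-52.4


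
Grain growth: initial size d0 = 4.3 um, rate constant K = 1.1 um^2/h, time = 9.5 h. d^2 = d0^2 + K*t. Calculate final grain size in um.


d^2 = 4.3^2 + 1.1*9.5 = 28.94
d = sqrt(28.94) = 5.38 um

5.38


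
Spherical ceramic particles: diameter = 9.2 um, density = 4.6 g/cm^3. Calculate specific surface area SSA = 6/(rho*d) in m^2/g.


SSA = 6 / (4.6 * 9.2) = 0.142 m^2/g

0.142


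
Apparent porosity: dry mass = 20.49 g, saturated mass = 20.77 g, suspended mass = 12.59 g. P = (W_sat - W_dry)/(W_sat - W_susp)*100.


P = (20.77 - 20.49) / (20.77 - 12.59) * 100 = 0.28 / 8.18 * 100 = 3.4%

3.4


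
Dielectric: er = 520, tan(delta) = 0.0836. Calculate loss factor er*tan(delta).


Loss = 520 * 0.0836 = 43.472

43.472


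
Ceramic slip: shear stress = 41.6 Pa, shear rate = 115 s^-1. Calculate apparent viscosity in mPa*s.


eta = tau/gamma * 1000 = 41.6/115 * 1000 = 361.7 mPa*s

361.7


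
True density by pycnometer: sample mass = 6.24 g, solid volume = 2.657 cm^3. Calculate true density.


TD = 6.24 / 2.657 = 2.349 g/cm^3

2.349


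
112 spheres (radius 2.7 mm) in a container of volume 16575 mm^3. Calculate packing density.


V_sphere = 4/3*pi*2.7^3 = 82.448 mm^3
Total V = 112*82.448 = 9234.176 mm^3
PD = 9234.176 / 16575 = 0.557

0.557


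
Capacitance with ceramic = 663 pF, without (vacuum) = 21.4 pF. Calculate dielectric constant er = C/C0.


er = 663 / 21.4 = 30.98

30.98


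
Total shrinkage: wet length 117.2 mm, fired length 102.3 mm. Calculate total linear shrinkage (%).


TS = (117.2 - 102.3) / 117.2 * 100 = 12.71%

12.71


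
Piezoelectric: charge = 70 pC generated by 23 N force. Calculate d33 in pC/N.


d33 = 70 / 23 = 3.0 pC/N

3.0


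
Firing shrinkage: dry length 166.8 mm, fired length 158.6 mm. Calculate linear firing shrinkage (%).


FS = (166.8 - 158.6) / 166.8 * 100 = 4.92%

4.92


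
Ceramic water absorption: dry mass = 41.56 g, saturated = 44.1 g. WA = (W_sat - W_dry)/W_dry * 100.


WA = (44.1 - 41.56) / 41.56 * 100 = 6.11%

6.11


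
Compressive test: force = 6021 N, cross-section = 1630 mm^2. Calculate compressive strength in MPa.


CS = 6021 / 1630 = 3.7 MPa

3.7


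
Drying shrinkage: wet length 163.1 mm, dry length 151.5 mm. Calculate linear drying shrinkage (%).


DS = (163.1 - 151.5) / 163.1 * 100 = 7.11%

7.11


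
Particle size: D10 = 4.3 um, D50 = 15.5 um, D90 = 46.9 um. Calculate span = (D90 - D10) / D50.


Span = (46.9 - 4.3) / 15.5 = 42.6 / 15.5 = 2.748

2.748


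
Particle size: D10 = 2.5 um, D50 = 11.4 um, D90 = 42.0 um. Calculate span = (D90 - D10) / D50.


Span = (42.0 - 2.5) / 11.4 = 39.5 / 11.4 = 3.465

3.465


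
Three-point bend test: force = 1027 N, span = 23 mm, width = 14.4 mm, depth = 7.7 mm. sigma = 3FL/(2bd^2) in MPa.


sigma = 3*1027*23/(2*14.4*7.7^2) = 41.5 MPa

41.5


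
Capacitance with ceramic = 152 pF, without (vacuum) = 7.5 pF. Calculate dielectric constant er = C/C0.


er = 152 / 7.5 = 20.27

20.27


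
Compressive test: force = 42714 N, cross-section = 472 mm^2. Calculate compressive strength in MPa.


CS = 42714 / 472 = 90.5 MPa

90.5


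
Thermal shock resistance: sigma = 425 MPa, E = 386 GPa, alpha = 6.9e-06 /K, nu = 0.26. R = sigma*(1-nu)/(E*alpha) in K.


R = 425*(1-0.26)/(386*1000*6.9e-06) = 118 K

118


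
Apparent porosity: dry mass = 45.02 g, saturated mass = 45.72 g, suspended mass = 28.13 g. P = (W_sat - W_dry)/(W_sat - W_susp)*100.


P = (45.72 - 45.02) / (45.72 - 28.13) * 100 = 0.7 / 17.59 * 100 = 4.0%

4.0


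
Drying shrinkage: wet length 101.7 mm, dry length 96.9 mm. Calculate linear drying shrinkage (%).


DS = (101.7 - 96.9) / 101.7 * 100 = 4.72%

4.72


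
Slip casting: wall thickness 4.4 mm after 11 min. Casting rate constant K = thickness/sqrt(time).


K = 4.4 / sqrt(11) = 4.4 / 3.3166 = 1.327 mm/min^0.5

1.327


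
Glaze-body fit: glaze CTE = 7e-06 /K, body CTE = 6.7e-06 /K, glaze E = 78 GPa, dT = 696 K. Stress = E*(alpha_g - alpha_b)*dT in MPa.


Stress = 78*1000*(7e-06 - 6.7e-06)*696 = 16.3 MPa

16.3


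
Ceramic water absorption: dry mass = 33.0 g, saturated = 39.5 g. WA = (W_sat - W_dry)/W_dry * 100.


WA = (39.5 - 33.0) / 33.0 * 100 = 19.7%

19.7


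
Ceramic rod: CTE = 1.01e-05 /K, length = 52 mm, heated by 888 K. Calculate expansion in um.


dL = 1.01e-05 * 52 * 888 * 1000 = 466.378 um

466.378


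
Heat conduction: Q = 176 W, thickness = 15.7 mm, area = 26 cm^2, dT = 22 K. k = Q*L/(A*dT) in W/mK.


k = 176*15.7/1000/(26/10000*22) = 48.31 W/mK

48.31


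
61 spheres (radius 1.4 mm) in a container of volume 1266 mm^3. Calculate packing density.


V_sphere = 4/3*pi*1.4^3 = 11.494 mm^3
Total V = 61*11.494 = 701.134 mm^3
PD = 701.134 / 1266 = 0.554

0.554


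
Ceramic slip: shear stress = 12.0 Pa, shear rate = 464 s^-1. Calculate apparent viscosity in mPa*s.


eta = tau/gamma * 1000 = 12.0/464 * 1000 = 25.9 mPa*s

25.9


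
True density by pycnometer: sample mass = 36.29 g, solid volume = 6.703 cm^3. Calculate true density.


TD = 36.29 / 6.703 = 5.414 g/cm^3

5.414


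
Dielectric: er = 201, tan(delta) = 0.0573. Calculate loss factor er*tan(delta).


Loss = 201 * 0.0573 = 11.517

11.517


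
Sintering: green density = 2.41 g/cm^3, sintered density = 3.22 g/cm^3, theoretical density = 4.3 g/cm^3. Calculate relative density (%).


Relative = 3.22 / 4.3 * 100 = 74.9%

74.9


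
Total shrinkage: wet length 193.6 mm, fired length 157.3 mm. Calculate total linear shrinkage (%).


TS = (193.6 - 157.3) / 193.6 * 100 = 18.75%

18.75


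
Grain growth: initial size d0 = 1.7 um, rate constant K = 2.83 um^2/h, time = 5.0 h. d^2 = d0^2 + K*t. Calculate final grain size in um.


d^2 = 1.7^2 + 2.83*5.0 = 17.04
d = sqrt(17.04) = 4.13 um

4.13


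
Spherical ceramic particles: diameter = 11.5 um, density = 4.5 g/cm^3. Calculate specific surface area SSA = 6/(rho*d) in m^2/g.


SSA = 6 / (4.5 * 11.5) = 0.116 m^2/g

0.116


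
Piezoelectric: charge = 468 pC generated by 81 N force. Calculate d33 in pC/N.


d33 = 468 / 81 = 5.8 pC/N

5.8


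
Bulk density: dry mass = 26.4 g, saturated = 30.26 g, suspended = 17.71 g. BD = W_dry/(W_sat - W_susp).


BD = 26.4 / (30.26 - 17.71) = 26.4 / 12.55 = 2.104 g/cm^3

2.104


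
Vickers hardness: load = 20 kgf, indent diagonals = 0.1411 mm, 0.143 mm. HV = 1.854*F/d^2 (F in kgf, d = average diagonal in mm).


d_avg = (0.1411+0.143)/2 = 0.14205 mm
HV = 1.854*20/0.14205^2 = 1838

1838


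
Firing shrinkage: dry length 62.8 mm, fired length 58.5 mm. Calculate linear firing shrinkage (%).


FS = (62.8 - 58.5) / 62.8 * 100 = 6.85%

6.85


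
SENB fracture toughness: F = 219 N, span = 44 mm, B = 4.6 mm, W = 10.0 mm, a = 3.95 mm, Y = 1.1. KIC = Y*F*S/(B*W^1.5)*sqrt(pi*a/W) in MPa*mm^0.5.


KIC = 1.1*219*44/(4.6*10.0^1.5)*sqrt(pi*3.95/10.0) = 81.17

81.17


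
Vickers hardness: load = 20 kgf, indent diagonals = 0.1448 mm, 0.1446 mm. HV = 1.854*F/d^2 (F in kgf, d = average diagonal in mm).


d_avg = (0.1448+0.1446)/2 = 0.1447 mm
HV = 1.854*20/0.1447^2 = 1771

1771


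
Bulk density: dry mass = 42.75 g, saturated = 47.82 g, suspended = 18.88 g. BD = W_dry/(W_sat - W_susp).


BD = 42.75 / (47.82 - 18.88) = 42.75 / 28.94 = 1.477 g/cm^3

1.477


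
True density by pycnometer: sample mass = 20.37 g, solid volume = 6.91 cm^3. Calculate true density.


TD = 20.37 / 6.91 = 2.948 g/cm^3

2.948


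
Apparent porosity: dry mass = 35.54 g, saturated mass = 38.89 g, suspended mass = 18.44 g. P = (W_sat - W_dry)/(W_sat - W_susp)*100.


P = (38.89 - 35.54) / (38.89 - 18.44) * 100 = 3.35 / 20.45 * 100 = 16.4%

16.4


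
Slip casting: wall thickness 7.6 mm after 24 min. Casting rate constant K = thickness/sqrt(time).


K = 7.6 / sqrt(24) = 7.6 / 4.899 = 1.551 mm/min^0.5

1.551


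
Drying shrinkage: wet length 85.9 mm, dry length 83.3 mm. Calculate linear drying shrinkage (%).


DS = (85.9 - 83.3) / 85.9 * 100 = 3.03%

3.03


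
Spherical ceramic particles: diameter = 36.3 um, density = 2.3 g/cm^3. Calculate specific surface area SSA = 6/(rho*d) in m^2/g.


SSA = 6 / (2.3 * 36.3) = 0.072 m^2/g

0.072


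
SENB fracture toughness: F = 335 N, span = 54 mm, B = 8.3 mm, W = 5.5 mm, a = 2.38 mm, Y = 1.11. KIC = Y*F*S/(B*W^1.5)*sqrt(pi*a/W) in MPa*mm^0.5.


KIC = 1.11*335*54/(8.3*5.5^1.5)*sqrt(pi*2.38/5.5) = 218.69

218.69


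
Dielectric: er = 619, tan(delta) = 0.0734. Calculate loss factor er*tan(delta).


Loss = 619 * 0.0734 = 45.435

45.435


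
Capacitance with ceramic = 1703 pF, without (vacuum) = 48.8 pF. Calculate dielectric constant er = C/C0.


er = 1703 / 48.8 = 34.9

34.9


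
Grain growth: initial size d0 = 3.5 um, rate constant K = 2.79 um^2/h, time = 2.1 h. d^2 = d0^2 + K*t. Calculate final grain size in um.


d^2 = 3.5^2 + 2.79*2.1 = 18.109
d = sqrt(18.109) = 4.26 um

4.26


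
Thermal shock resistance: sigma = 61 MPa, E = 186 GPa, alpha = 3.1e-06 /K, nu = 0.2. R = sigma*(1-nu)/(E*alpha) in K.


R = 61*(1-0.2)/(186*1000*3.1e-06) = 85 K

85


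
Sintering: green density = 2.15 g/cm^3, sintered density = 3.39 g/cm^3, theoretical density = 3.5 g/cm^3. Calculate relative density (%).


Relative = 3.39 / 3.5 * 100 = 96.9%

96.9


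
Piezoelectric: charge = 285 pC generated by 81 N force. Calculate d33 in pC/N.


d33 = 285 / 81 = 3.5 pC/N

3.5


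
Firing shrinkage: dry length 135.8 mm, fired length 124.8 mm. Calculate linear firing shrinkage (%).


FS = (135.8 - 124.8) / 135.8 * 100 = 8.1%

8.1


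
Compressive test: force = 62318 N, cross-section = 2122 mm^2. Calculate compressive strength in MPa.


CS = 62318 / 2122 = 29.4 MPa

29.4


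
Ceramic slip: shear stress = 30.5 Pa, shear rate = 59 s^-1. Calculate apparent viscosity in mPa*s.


eta = tau/gamma * 1000 = 30.5/59 * 1000 = 516.9 mPa*s

516.9


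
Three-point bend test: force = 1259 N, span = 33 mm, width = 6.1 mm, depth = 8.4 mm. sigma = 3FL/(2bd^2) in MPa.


sigma = 3*1259*33/(2*6.1*8.4^2) = 144.8 MPa

144.8


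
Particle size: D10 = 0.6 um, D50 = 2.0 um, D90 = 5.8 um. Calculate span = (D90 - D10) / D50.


Span = (5.8 - 0.6) / 2.0 = 5.2 / 2.0 = 2.6

2.6


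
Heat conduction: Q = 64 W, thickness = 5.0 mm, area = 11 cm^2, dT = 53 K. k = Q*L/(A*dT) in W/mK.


k = 64*5.0/1000/(11/10000*53) = 5.49 W/mK

5.49


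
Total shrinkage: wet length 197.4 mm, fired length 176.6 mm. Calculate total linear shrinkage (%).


TS = (197.4 - 176.6) / 197.4 * 100 = 10.54%

10.54


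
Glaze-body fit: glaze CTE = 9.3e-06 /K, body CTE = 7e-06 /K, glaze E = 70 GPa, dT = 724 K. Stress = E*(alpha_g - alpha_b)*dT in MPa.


Stress = 70*1000*(9.3e-06 - 7e-06)*724 = 116.6 MPa

116.6


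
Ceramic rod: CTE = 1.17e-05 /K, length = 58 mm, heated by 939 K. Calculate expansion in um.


dL = 1.17e-05 * 58 * 939 * 1000 = 637.205 um

637.205


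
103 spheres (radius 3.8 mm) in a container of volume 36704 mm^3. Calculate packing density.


V_sphere = 4/3*pi*3.8^3 = 229.8473 mm^3
Total V = 103*229.8473 = 23674.2719 mm^3
PD = 23674.2719 / 36704 = 0.645

0.645


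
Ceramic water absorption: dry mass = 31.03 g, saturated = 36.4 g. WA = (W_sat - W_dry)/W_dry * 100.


WA = (36.4 - 31.03) / 31.03 * 100 = 17.31%

17.31


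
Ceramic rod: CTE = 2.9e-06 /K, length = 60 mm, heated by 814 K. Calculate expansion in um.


dL = 2.9e-06 * 60 * 814 * 1000 = 141.636 um

141.636


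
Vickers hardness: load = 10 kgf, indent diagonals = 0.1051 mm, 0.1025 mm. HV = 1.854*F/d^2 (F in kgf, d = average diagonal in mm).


d_avg = (0.1051+0.1025)/2 = 0.1038 mm
HV = 1.854*10/0.1038^2 = 1721

1721


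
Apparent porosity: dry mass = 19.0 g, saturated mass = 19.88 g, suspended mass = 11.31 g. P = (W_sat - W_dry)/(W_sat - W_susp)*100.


P = (19.88 - 19.0) / (19.88 - 11.31) * 100 = 0.88 / 8.57 * 100 = 10.3%

10.3


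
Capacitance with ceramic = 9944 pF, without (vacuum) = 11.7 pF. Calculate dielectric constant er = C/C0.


er = 9944 / 11.7 = 849.91

849.91


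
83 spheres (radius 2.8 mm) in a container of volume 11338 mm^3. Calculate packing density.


V_sphere = 4/3*pi*2.8^3 = 91.9523 mm^3
Total V = 83*91.9523 = 7632.0409 mm^3
PD = 7632.0409 / 11338 = 0.673

0.673


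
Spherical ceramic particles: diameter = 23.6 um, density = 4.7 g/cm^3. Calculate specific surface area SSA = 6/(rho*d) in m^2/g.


SSA = 6 / (4.7 * 23.6) = 0.054 m^2/g

0.054


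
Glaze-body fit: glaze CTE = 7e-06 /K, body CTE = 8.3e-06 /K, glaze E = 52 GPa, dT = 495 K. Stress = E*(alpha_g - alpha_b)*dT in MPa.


Stress = 52*1000*(7e-06 - 8.3e-06)*495 = -33.5 MPa

-33.5


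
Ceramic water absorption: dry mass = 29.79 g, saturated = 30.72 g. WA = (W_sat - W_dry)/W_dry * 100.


WA = (30.72 - 29.79) / 29.79 * 100 = 3.12%

3.12


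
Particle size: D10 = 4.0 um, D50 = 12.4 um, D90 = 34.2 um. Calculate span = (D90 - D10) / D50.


Span = (34.2 - 4.0) / 12.4 = 30.2 / 12.4 = 2.435

2.435


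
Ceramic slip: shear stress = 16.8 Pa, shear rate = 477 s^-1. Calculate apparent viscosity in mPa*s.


eta = tau/gamma * 1000 = 16.8/477 * 1000 = 35.2 mPa*s

35.2


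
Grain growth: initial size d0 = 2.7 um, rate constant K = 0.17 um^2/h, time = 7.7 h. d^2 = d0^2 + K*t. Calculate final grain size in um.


d^2 = 2.7^2 + 0.17*7.7 = 8.599
d = sqrt(8.599) = 2.93 um

2.93


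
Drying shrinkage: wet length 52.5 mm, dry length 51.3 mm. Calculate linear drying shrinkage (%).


DS = (52.5 - 51.3) / 52.5 * 100 = 2.29%

2.29


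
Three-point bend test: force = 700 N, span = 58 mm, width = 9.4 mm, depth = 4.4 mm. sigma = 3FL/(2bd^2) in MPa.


sigma = 3*700*58/(2*9.4*4.4^2) = 334.6 MPa

334.6


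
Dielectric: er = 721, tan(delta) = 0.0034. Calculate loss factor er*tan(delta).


Loss = 721 * 0.0034 = 2.451

2.451


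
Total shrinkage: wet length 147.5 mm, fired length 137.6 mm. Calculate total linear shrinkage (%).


TS = (147.5 - 137.6) / 147.5 * 100 = 6.71%

6.71


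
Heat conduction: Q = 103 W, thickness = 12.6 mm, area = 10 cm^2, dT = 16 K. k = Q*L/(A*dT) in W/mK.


k = 103*12.6/1000/(10/10000*16) = 81.11 W/mK

81.11


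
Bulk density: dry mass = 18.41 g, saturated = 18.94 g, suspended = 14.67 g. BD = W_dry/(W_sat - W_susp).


BD = 18.41 / (18.94 - 14.67) = 18.41 / 4.27 = 4.311 g/cm^3

4.311


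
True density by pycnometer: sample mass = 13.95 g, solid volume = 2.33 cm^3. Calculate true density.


TD = 13.95 / 2.33 = 5.987 g/cm^3

5.987


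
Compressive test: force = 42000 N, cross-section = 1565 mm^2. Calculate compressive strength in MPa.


CS = 42000 / 1565 = 26.8 MPa

26.8


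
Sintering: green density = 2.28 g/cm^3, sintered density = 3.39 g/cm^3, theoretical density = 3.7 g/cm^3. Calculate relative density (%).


Relative = 3.39 / 3.7 * 100 = 91.6%

91.6


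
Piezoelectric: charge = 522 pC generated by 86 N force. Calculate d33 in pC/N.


d33 = 522 / 86 = 6.1 pC/N

6.1


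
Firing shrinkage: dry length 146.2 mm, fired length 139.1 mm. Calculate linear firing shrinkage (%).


FS = (146.2 - 139.1) / 146.2 * 100 = 4.86%

4.86


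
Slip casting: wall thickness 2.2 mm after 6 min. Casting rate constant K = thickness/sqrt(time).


K = 2.2 / sqrt(6) = 2.2 / 2.4495 = 0.898 mm/min^0.5

0.898


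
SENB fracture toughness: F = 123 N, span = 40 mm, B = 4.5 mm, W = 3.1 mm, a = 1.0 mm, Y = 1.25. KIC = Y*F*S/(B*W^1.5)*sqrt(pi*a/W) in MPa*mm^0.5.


KIC = 1.25*123*40/(4.5*3.1^1.5)*sqrt(pi*1.0/3.1) = 252.07

252.07


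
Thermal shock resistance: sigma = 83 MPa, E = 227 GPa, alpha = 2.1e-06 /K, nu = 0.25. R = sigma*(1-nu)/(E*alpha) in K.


R = 83*(1-0.25)/(227*1000*2.1e-06) = 131 K

131


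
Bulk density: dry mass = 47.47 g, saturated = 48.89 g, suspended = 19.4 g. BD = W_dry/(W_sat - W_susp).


BD = 47.47 / (48.89 - 19.4) = 47.47 / 29.49 = 1.61 g/cm^3

1.61


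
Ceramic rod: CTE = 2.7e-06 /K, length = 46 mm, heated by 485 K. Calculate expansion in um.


dL = 2.7e-06 * 46 * 485 * 1000 = 60.237 um

60.237


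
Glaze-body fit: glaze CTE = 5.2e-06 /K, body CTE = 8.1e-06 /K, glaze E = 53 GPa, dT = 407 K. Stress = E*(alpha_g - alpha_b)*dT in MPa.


Stress = 53*1000*(5.2e-06 - 8.1e-06)*407 = -62.6 MPa

-62.6


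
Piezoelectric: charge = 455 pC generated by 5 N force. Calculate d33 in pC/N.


d33 = 455 / 5 = 91.0 pC/N

91.0


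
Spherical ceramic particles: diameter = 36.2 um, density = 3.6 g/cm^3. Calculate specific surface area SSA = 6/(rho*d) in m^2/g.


SSA = 6 / (3.6 * 36.2) = 0.046 m^2/g

0.046


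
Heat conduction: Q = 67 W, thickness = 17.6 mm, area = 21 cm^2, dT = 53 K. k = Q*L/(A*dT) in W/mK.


k = 67*17.6/1000/(21/10000*53) = 10.59 W/mK

10.59


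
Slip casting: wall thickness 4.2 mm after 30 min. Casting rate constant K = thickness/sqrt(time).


K = 4.2 / sqrt(30) = 4.2 / 5.4772 = 0.767 mm/min^0.5

0.767


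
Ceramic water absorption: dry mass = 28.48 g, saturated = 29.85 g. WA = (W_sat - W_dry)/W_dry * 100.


WA = (29.85 - 28.48) / 28.48 * 100 = 4.81%

4.81


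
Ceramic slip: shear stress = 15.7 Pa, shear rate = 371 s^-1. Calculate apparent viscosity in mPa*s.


eta = tau/gamma * 1000 = 15.7/371 * 1000 = 42.3 mPa*s

42.3


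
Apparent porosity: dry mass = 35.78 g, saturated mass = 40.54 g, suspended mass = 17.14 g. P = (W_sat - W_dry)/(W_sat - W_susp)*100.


P = (40.54 - 35.78) / (40.54 - 17.14) * 100 = 4.76 / 23.4 * 100 = 20.3%

20.3


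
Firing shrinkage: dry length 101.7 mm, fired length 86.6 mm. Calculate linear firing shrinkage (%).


FS = (101.7 - 86.6) / 101.7 * 100 = 14.85%

14.85


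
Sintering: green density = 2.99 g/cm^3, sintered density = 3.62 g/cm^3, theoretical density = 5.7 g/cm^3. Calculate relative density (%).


Relative = 3.62 / 5.7 * 100 = 63.5%

63.5


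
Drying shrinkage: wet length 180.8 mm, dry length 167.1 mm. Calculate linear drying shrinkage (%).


DS = (180.8 - 167.1) / 180.8 * 100 = 7.58%

7.58


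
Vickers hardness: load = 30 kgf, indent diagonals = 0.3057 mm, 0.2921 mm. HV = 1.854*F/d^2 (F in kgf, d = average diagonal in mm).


d_avg = (0.3057+0.2921)/2 = 0.2989 mm
HV = 1.854*30/0.2989^2 = 623

623


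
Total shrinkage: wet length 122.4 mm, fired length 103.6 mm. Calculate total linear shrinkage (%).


TS = (122.4 - 103.6) / 122.4 * 100 = 15.36%

15.36


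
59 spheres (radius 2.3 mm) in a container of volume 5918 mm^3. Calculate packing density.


V_sphere = 4/3*pi*2.3^3 = 50.965 mm^3
Total V = 59*50.965 = 3006.935 mm^3
PD = 3006.935 / 5918 = 0.508

0.508


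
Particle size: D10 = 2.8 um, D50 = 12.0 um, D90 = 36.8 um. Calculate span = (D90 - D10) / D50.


Span = (36.8 - 2.8) / 12.0 = 34.0 / 12.0 = 2.833

2.833


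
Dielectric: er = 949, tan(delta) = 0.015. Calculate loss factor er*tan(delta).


Loss = 949 * 0.015 = 14.235

14.235


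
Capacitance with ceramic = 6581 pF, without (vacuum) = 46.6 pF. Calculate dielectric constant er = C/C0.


er = 6581 / 46.6 = 141.22

141.22


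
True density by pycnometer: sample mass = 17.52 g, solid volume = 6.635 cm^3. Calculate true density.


TD = 17.52 / 6.635 = 2.641 g/cm^3

2.641


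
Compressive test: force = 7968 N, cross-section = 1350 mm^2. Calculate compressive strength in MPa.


CS = 7968 / 1350 = 5.9 MPa

5.9


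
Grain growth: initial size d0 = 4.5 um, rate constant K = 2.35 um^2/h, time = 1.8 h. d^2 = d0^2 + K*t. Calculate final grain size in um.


d^2 = 4.5^2 + 2.35*1.8 = 24.48
d = sqrt(24.48) = 4.95 um

4.95


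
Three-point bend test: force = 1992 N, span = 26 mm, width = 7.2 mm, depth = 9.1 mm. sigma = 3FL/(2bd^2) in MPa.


sigma = 3*1992*26/(2*7.2*9.1^2) = 130.3 MPa

130.3


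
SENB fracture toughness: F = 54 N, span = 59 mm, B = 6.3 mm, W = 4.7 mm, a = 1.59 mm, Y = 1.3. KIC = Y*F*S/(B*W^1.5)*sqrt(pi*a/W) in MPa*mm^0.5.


KIC = 1.3*54*59/(6.3*4.7^1.5)*sqrt(pi*1.59/4.7) = 66.52

66.52


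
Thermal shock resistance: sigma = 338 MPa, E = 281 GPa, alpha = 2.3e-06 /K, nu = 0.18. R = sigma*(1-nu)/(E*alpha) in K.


R = 338*(1-0.18)/(281*1000*2.3e-06) = 429 K

429


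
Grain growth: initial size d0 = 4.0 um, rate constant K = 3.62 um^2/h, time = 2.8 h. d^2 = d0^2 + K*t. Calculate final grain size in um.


d^2 = 4.0^2 + 3.62*2.8 = 26.136
d = sqrt(26.136) = 5.11 um

5.11


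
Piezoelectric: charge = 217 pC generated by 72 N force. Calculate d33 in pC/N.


d33 = 217 / 72 = 3.0 pC/N

3.0


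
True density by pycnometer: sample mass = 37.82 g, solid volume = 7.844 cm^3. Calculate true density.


TD = 37.82 / 7.844 = 4.822 g/cm^3

4.822


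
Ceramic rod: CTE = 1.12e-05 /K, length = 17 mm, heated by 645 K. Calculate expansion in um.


dL = 1.12e-05 * 17 * 645 * 1000 = 122.808 um

122.808


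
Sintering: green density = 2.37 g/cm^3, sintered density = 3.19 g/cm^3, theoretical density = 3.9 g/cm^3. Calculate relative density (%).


Relative = 3.19 / 3.9 * 100 = 81.8%

81.8


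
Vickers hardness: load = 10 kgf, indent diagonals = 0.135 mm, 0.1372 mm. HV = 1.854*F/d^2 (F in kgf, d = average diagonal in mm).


d_avg = (0.135+0.1372)/2 = 0.1361 mm
HV = 1.854*10/0.1361^2 = 1001

1001


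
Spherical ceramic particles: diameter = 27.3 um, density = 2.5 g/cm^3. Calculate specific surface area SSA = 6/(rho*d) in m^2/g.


SSA = 6 / (2.5 * 27.3) = 0.088 m^2/g

0.088


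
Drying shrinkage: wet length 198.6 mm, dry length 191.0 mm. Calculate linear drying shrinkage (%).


DS = (198.6 - 191.0) / 198.6 * 100 = 3.83%

3.83


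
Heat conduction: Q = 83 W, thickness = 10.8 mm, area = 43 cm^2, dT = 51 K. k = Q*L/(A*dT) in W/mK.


k = 83*10.8/1000/(43/10000*51) = 4.09 W/mK

4.09


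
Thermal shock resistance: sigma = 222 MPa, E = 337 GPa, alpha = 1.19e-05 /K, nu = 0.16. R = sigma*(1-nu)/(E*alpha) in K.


R = 222*(1-0.16)/(337*1000*1.19e-05) = 47 K

47


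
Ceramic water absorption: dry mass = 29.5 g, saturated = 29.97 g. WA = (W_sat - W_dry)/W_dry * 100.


WA = (29.97 - 29.5) / 29.5 * 100 = 1.59%

1.59


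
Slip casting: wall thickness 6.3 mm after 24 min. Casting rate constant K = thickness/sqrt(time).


K = 6.3 / sqrt(24) = 6.3 / 4.899 = 1.286 mm/min^0.5

1.286


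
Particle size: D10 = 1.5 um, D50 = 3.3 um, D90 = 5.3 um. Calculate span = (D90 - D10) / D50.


Span = (5.3 - 1.5) / 3.3 = 3.8 / 3.3 = 1.152

1.152


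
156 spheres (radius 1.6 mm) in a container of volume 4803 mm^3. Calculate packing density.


V_sphere = 4/3*pi*1.6^3 = 17.1573 mm^3
Total V = 156*17.1573 = 2676.5388 mm^3
PD = 2676.5388 / 4803 = 0.557

0.557


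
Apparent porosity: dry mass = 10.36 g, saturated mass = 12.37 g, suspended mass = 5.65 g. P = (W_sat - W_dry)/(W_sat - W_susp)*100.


P = (12.37 - 10.36) / (12.37 - 5.65) * 100 = 2.01 / 6.72 * 100 = 29.9%

29.9


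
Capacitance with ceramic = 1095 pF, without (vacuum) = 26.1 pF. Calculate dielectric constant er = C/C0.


er = 1095 / 26.1 = 41.95

41.95


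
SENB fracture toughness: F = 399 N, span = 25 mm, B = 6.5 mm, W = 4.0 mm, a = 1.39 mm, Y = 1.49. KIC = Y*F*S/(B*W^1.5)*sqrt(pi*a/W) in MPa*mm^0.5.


KIC = 1.49*399*25/(6.5*4.0^1.5)*sqrt(pi*1.39/4.0) = 298.64

298.64


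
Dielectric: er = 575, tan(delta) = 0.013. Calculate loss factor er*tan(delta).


Loss = 575 * 0.013 = 7.475

7.475


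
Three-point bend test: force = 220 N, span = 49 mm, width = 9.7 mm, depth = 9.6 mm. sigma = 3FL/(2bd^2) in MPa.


sigma = 3*220*49/(2*9.7*9.6^2) = 18.1 MPa

18.1


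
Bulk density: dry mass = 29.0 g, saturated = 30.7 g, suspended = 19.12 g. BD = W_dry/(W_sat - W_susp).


BD = 29.0 / (30.7 - 19.12) = 29.0 / 11.58 = 2.504 g/cm^3

2.504


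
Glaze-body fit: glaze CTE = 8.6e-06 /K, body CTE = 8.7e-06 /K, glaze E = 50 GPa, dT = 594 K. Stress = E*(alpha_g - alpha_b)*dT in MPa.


Stress = 50*1000*(8.6e-06 - 8.7e-06)*594 = -3.0 MPa

-3.0


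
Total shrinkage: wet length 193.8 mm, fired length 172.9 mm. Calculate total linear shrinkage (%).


TS = (193.8 - 172.9) / 193.8 * 100 = 10.78%

10.78


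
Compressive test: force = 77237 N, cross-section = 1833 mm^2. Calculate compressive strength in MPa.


CS = 77237 / 1833 = 42.1 MPa

42.1


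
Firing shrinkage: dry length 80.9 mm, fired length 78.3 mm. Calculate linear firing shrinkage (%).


FS = (80.9 - 78.3) / 80.9 * 100 = 3.21%

3.21


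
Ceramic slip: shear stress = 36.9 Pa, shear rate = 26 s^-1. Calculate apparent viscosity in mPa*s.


eta = tau/gamma * 1000 = 36.9/26 * 1000 = 1419.2 mPa*s

1419.2


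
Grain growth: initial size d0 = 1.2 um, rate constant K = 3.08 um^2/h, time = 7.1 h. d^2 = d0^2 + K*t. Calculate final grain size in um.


d^2 = 1.2^2 + 3.08*7.1 = 23.308
d = sqrt(23.308) = 4.83 um

4.83


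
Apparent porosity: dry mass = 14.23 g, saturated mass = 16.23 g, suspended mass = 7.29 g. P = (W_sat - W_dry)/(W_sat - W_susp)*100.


P = (16.23 - 14.23) / (16.23 - 7.29) * 100 = 2.0 / 8.94 * 100 = 22.4%

22.4


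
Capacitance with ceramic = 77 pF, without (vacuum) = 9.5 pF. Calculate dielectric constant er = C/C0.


er = 77 / 9.5 = 8.11

8.11


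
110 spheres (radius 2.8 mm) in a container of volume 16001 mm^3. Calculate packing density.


V_sphere = 4/3*pi*2.8^3 = 91.9523 mm^3
Total V = 110*91.9523 = 10114.753 mm^3
PD = 10114.753 / 16001 = 0.632

0.632


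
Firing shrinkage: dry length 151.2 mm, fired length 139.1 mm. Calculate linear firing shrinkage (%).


FS = (151.2 - 139.1) / 151.2 * 100 = 8.0%

8.0


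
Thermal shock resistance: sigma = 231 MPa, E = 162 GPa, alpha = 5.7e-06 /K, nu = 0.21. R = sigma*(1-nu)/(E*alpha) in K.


R = 231*(1-0.21)/(162*1000*5.7e-06) = 198 K

198


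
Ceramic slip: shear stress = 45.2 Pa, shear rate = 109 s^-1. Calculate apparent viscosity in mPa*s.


eta = tau/gamma * 1000 = 45.2/109 * 1000 = 414.7 mPa*s

414.7


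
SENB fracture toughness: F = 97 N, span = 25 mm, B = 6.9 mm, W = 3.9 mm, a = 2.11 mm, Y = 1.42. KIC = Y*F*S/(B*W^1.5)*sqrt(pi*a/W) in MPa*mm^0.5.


KIC = 1.42*97*25/(6.9*3.9^1.5)*sqrt(pi*2.11/3.9) = 84.48

84.48


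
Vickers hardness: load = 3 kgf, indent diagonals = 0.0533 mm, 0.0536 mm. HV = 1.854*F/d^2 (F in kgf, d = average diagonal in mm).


d_avg = (0.0533+0.0536)/2 = 0.05345 mm
HV = 1.854*3/0.05345^2 = 1947

1947


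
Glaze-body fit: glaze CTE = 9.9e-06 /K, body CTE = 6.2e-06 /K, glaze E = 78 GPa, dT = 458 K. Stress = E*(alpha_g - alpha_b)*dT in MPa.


Stress = 78*1000*(9.9e-06 - 6.2e-06)*458 = 132.2 MPa

132.2


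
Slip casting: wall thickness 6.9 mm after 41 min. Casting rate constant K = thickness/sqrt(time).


K = 6.9 / sqrt(41) = 6.9 / 6.4031 = 1.078 mm/min^0.5

1.078


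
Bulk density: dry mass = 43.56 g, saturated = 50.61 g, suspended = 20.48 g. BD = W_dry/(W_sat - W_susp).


BD = 43.56 / (50.61 - 20.48) = 43.56 / 30.13 = 1.446 g/cm^3

1.446


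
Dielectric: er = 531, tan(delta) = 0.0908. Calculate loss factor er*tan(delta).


Loss = 531 * 0.0908 = 48.215

48.215


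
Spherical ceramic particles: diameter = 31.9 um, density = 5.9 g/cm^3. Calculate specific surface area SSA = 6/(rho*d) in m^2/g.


SSA = 6 / (5.9 * 31.9) = 0.032 m^2/g

0.032


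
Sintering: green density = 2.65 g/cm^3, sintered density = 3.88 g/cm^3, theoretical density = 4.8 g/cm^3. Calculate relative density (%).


Relative = 3.88 / 4.8 * 100 = 80.8%

80.8


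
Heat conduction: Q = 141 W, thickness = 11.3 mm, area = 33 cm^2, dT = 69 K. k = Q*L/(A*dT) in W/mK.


k = 141*11.3/1000/(33/10000*69) = 7.0 W/mK

7.0


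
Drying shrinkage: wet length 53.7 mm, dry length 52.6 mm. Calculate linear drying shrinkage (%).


DS = (53.7 - 52.6) / 53.7 * 100 = 2.05%

2.05


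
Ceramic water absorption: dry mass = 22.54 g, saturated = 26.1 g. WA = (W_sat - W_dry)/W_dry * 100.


WA = (26.1 - 22.54) / 22.54 * 100 = 15.79%

15.79


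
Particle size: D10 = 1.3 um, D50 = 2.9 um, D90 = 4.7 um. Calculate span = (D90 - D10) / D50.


Span = (4.7 - 1.3) / 2.9 = 3.4 / 2.9 = 1.172

1.172


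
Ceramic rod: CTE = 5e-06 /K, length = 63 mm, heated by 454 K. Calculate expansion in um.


dL = 5e-06 * 63 * 454 * 1000 = 143.01 um

143.01


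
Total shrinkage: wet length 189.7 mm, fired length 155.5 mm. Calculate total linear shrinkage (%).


TS = (189.7 - 155.5) / 189.7 * 100 = 18.03%

18.03


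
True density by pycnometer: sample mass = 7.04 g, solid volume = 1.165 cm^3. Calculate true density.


TD = 7.04 / 1.165 = 6.043 g/cm^3

6.043


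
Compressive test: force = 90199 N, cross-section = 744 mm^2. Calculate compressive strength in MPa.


CS = 90199 / 744 = 121.2 MPa

121.2
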